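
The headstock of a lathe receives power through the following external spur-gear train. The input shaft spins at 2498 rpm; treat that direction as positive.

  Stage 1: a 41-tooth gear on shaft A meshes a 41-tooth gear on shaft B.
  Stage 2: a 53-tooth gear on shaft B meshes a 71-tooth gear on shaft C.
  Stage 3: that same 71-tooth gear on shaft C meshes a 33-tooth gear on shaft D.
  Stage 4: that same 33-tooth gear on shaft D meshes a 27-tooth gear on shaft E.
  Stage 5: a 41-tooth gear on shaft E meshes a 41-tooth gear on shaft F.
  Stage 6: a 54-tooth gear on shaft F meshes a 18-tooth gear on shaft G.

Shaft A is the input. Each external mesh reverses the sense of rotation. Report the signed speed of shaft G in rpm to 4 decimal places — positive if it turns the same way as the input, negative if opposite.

+14710.4444 rpm (same as input, |ω| = 14710.4444 rpm)

Stage 1 [41T→41T]: ω = 2498.0000×41/41 = 2498.0000 rpm, dir flips to −; running = −2498.0000
Stage 2 [53T→71T]: ω = 2498.0000×53/71 = 1864.7042 rpm, dir flips to +; running = +1864.7042
Stage 3 [71T→33T]: ω = 1864.7042×71/33 = 4011.9394 rpm, dir flips to −; running = −4011.9394
Stage 4 [33T→27T]: ω = 4011.9394×33/27 = 4903.4815 rpm, dir flips to +; running = +4903.4815
Stage 5 [41T→41T]: ω = 4903.4815×41/41 = 4903.4815 rpm, dir flips to −; running = −4903.4815
Stage 6 [54T→18T]: ω = 4903.4815×54/18 = 14710.4444 rpm, dir flips to +; running = +14710.4444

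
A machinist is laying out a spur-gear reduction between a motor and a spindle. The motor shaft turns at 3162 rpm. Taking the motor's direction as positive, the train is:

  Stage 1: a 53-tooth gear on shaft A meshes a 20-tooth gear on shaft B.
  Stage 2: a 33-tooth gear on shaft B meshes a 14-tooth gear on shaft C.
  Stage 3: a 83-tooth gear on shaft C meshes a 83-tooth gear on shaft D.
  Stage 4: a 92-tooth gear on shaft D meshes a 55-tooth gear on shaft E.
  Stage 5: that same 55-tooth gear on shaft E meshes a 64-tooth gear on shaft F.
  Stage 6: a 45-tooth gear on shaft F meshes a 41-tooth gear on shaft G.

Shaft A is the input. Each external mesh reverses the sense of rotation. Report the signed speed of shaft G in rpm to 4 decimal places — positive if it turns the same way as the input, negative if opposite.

+31162.3466 rpm (same as input, |ω| = 31162.3466 rpm)

Stage 1 [53T→20T]: ω = 3162.0000×53/20 = 8379.3000 rpm, dir flips to −; running = −8379.3000
Stage 2 [33T→14T]: ω = 8379.3000×33/14 = 19751.2071 rpm, dir flips to +; running = +19751.2071
Stage 3 [83T→83T]: ω = 19751.2071×83/83 = 19751.2071 rpm, dir flips to −; running = −19751.2071
Stage 4 [92T→55T]: ω = 19751.2071×92/55 = 33038.3829 rpm, dir flips to +; running = +33038.3829
Stage 5 [55T→64T]: ω = 33038.3829×55/64 = 28392.3603 rpm, dir flips to −; running = −28392.3603
Stage 6 [45T→41T]: ω = 28392.3603×45/41 = 31162.3466 rpm, dir flips to +; running = +31162.3466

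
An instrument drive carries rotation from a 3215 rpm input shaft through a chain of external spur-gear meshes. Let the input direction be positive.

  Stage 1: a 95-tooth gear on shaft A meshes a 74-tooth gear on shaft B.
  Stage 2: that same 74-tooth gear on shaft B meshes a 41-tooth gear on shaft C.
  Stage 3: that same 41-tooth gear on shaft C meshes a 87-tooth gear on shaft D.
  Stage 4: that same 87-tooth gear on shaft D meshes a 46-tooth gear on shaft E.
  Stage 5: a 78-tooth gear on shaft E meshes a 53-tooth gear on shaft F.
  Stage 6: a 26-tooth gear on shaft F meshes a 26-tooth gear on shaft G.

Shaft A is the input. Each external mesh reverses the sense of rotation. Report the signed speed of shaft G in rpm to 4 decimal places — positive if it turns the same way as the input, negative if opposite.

+9771.5956 rpm (same as input, |ω| = 9771.5956 rpm)

Stage 1 [95T→74T]: ω = 3215.0000×95/74 = 4127.3649 rpm, dir flips to −; running = −4127.3649
Stage 2 [74T→41T]: ω = 4127.3649×74/41 = 7449.3902 rpm, dir flips to +; running = +7449.3902
Stage 3 [41T→87T]: ω = 7449.3902×41/87 = 3510.6322 rpm, dir flips to −; running = −3510.6322
Stage 4 [87T→46T]: ω = 3510.6322×87/46 = 6639.6739 rpm, dir flips to +; running = +6639.6739
Stage 5 [78T→53T]: ω = 6639.6739×78/53 = 9771.5956 rpm, dir flips to −; running = −9771.5956
Stage 6 [26T→26T]: ω = 9771.5956×26/26 = 9771.5956 rpm, dir flips to +; running = +9771.5956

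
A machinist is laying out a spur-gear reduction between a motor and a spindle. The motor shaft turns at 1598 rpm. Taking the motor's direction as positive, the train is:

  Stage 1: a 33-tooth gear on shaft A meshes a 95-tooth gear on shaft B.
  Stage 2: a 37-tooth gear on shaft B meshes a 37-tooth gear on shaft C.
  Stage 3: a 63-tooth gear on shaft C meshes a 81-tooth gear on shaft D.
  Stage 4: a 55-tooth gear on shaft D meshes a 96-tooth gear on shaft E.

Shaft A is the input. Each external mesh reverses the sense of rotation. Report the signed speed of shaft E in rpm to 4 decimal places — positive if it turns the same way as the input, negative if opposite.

+247.3512 rpm (same as input, |ω| = 247.3512 rpm)

Stage 1 [33T→95T]: ω = 1598.0000×33/95 = 555.0947 rpm, dir flips to −; running = −555.0947
Stage 2 [37T→37T]: ω = 555.0947×37/37 = 555.0947 rpm, dir flips to +; running = +555.0947
Stage 3 [63T→81T]: ω = 555.0947×63/81 = 431.7404 rpm, dir flips to −; running = −431.7404
Stage 4 [55T→96T]: ω = 431.7404×55/96 = 247.3512 rpm, dir flips to +; running = +247.3512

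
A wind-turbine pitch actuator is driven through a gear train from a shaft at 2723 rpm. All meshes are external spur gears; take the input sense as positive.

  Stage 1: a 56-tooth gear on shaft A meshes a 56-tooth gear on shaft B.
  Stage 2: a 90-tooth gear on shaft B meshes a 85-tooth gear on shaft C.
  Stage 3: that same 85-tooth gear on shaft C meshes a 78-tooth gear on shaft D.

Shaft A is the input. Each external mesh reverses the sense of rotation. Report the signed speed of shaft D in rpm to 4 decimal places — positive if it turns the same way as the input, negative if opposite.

Stage 1 [56T→56T]: ω = 2723.0000×56/56 = 2723.0000 rpm, dir flips to −; running = −2723.0000
Stage 2 [90T→85T]: ω = 2723.0000×90/85 = 2883.1765 rpm, dir flips to +; running = +2883.1765
Stage 3 [85T→78T]: ω = 2883.1765×85/78 = 3141.9231 rpm, dir flips to −; running = −3141.9231

-3141.9231 rpm (opposite to input, |ω| = 3141.9231 rpm)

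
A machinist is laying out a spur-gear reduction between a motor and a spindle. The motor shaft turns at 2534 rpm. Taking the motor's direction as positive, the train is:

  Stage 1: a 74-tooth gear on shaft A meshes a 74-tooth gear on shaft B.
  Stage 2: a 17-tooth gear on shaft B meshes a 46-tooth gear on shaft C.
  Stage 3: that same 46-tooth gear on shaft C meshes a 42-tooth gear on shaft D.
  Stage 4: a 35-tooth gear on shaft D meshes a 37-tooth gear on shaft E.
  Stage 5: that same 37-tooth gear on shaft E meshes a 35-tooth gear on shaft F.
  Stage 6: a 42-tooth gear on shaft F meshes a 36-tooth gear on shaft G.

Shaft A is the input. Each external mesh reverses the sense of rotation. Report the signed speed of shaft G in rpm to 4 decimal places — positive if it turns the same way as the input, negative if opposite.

Stage 1 [74T→74T]: ω = 2534.0000×74/74 = 2534.0000 rpm, dir flips to −; running = −2534.0000
Stage 2 [17T→46T]: ω = 2534.0000×17/46 = 936.4783 rpm, dir flips to +; running = +936.4783
Stage 3 [46T→42T]: ω = 936.4783×46/42 = 1025.6667 rpm, dir flips to −; running = −1025.6667
Stage 4 [35T→37T]: ω = 1025.6667×35/37 = 970.2252 rpm, dir flips to +; running = +970.2252
Stage 5 [37T→35T]: ω = 970.2252×37/35 = 1025.6667 rpm, dir flips to −; running = −1025.6667
Stage 6 [42T→36T]: ω = 1025.6667×42/36 = 1196.6111 rpm, dir flips to +; running = +1196.6111

+1196.6111 rpm (same as input, |ω| = 1196.6111 rpm)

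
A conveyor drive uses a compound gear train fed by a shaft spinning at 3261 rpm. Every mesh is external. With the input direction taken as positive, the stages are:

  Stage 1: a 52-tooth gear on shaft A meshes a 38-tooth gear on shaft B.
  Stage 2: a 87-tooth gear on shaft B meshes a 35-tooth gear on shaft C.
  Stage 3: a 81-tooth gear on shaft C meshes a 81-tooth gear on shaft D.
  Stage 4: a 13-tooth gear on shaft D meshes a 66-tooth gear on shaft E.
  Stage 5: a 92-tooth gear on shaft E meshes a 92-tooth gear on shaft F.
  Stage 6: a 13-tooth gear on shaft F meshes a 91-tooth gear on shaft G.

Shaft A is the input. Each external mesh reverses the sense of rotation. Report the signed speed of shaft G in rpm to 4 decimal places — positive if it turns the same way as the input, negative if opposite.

+312.1211 rpm (same as input, |ω| = 312.1211 rpm)

Stage 1 [52T→38T]: ω = 3261.0000×52/38 = 4462.4211 rpm, dir flips to −; running = −4462.4211
Stage 2 [87T→35T]: ω = 4462.4211×87/35 = 11092.3038 rpm, dir flips to +; running = +11092.3038
Stage 3 [81T→81T]: ω = 11092.3038×81/81 = 11092.3038 rpm, dir flips to −; running = −11092.3038
Stage 4 [13T→66T]: ω = 11092.3038×13/66 = 2184.8477 rpm, dir flips to +; running = +2184.8477
Stage 5 [92T→92T]: ω = 2184.8477×92/92 = 2184.8477 rpm, dir flips to −; running = −2184.8477
Stage 6 [13T→91T]: ω = 2184.8477×13/91 = 312.1211 rpm, dir flips to +; running = +312.1211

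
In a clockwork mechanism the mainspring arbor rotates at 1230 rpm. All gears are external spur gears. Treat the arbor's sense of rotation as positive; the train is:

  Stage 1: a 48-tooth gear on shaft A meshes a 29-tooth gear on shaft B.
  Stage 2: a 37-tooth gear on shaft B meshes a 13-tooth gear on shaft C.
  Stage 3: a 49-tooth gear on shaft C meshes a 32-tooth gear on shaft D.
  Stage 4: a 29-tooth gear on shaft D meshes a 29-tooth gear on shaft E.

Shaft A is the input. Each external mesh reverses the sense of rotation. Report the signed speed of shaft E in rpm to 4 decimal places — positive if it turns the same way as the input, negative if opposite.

Stage 1 [48T→29T]: ω = 1230.0000×48/29 = 2035.8621 rpm, dir flips to −; running = −2035.8621
Stage 2 [37T→13T]: ω = 2035.8621×37/13 = 5794.3767 rpm, dir flips to +; running = +5794.3767
Stage 3 [49T→32T]: ω = 5794.3767×49/32 = 8872.6393 rpm, dir flips to −; running = −8872.6393
Stage 4 [29T→29T]: ω = 8872.6393×29/29 = 8872.6393 rpm, dir flips to +; running = +8872.6393

+8872.6393 rpm (same as input, |ω| = 8872.6393 rpm)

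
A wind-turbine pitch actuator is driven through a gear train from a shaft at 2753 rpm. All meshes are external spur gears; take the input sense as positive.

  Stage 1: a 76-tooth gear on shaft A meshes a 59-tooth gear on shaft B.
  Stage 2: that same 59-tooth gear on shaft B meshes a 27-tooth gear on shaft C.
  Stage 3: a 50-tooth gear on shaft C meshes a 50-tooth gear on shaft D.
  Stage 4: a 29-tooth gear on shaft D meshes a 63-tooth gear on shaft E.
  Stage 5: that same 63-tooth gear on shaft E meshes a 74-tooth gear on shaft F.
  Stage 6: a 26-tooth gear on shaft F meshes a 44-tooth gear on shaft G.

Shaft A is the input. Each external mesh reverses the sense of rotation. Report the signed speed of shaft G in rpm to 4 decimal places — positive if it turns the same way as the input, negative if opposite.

+1794.4980 rpm (same as input, |ω| = 1794.4980 rpm)

Stage 1 [76T→59T]: ω = 2753.0000×76/59 = 3546.2373 rpm, dir flips to −; running = −3546.2373
Stage 2 [59T→27T]: ω = 3546.2373×59/27 = 7749.1852 rpm, dir flips to +; running = +7749.1852
Stage 3 [50T→50T]: ω = 7749.1852×50/50 = 7749.1852 rpm, dir flips to −; running = −7749.1852
Stage 4 [29T→63T]: ω = 7749.1852×29/63 = 3567.0852 rpm, dir flips to +; running = +3567.0852
Stage 5 [63T→74T]: ω = 3567.0852×63/74 = 3036.8428 rpm, dir flips to −; running = −3036.8428
Stage 6 [26T→44T]: ω = 3036.8428×26/44 = 1794.4980 rpm, dir flips to +; running = +1794.4980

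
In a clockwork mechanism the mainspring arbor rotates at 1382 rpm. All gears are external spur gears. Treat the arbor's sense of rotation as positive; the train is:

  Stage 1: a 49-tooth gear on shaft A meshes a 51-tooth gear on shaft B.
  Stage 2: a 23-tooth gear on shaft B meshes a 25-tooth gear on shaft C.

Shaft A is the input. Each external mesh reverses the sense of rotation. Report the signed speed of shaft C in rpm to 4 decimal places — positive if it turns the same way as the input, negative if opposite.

Stage 1 [49T→51T]: ω = 1382.0000×49/51 = 1327.8039 rpm, dir flips to −; running = −1327.8039
Stage 2 [23T→25T]: ω = 1327.8039×23/25 = 1221.5796 rpm, dir flips to +; running = +1221.5796

+1221.5796 rpm (same as input, |ω| = 1221.5796 rpm)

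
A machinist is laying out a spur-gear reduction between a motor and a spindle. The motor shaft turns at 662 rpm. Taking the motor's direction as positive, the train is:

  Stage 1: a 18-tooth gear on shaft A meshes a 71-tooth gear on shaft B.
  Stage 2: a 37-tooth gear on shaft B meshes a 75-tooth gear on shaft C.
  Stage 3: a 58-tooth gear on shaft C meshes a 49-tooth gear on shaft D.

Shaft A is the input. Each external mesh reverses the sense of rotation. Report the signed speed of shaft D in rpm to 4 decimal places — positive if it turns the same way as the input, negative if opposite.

-98.0042 rpm (opposite to input, |ω| = 98.0042 rpm)

Stage 1 [18T→71T]: ω = 662.0000×18/71 = 167.8310 rpm, dir flips to −; running = −167.8310
Stage 2 [37T→75T]: ω = 167.8310×37/75 = 82.7966 rpm, dir flips to +; running = +82.7966
Stage 3 [58T→49T]: ω = 82.7966×58/49 = 98.0042 rpm, dir flips to −; running = −98.0042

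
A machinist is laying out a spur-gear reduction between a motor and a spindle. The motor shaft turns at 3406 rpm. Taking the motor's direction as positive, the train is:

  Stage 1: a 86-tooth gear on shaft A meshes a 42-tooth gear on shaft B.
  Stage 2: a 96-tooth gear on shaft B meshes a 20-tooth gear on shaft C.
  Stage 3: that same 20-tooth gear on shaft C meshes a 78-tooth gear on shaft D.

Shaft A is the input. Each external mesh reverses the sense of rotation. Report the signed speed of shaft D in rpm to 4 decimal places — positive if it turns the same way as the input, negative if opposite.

-8583.6190 rpm (opposite to input, |ω| = 8583.6190 rpm)

Stage 1 [86T→42T]: ω = 3406.0000×86/42 = 6974.1905 rpm, dir flips to −; running = −6974.1905
Stage 2 [96T→20T]: ω = 6974.1905×96/20 = 33476.1143 rpm, dir flips to +; running = +33476.1143
Stage 3 [20T→78T]: ω = 33476.1143×20/78 = 8583.6190 rpm, dir flips to −; running = −8583.6190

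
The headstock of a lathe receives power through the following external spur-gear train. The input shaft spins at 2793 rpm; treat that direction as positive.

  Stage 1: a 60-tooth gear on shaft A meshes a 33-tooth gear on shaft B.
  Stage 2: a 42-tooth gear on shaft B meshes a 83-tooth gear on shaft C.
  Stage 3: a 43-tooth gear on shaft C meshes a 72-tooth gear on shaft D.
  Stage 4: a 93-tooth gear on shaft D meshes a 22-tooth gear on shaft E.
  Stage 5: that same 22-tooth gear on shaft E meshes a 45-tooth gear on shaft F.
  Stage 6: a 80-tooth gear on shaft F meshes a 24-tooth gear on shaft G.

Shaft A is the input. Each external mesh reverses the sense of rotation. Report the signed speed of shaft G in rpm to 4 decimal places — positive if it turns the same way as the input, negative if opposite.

+10572.1808 rpm (same as input, |ω| = 10572.1808 rpm)

Stage 1 [60T→33T]: ω = 2793.0000×60/33 = 5078.1818 rpm, dir flips to −; running = −5078.1818
Stage 2 [42T→83T]: ω = 5078.1818×42/83 = 2569.6824 rpm, dir flips to +; running = +2569.6824
Stage 3 [43T→72T]: ω = 2569.6824×43/72 = 1534.6714 rpm, dir flips to −; running = −1534.6714
Stage 4 [93T→22T]: ω = 1534.6714×93/22 = 6487.4746 rpm, dir flips to +; running = +6487.4746
Stage 5 [22T→45T]: ω = 6487.4746×22/45 = 3171.6543 rpm, dir flips to −; running = −3171.6543
Stage 6 [80T→24T]: ω = 3171.6543×80/24 = 10572.1808 rpm, dir flips to +; running = +10572.1808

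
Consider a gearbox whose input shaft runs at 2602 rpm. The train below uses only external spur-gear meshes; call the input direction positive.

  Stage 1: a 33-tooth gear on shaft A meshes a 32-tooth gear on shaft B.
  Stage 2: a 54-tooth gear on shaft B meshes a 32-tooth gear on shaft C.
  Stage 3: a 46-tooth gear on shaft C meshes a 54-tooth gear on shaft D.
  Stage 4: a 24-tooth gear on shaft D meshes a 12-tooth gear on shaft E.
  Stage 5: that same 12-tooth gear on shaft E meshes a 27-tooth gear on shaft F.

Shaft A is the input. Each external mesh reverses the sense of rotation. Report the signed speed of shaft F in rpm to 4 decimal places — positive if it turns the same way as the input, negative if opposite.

-3428.6771 rpm (opposite to input, |ω| = 3428.6771 rpm)

Stage 1 [33T→32T]: ω = 2602.0000×33/32 = 2683.3125 rpm, dir flips to −; running = −2683.3125
Stage 2 [54T→32T]: ω = 2683.3125×54/32 = 4528.0898 rpm, dir flips to +; running = +4528.0898
Stage 3 [46T→54T]: ω = 4528.0898×46/54 = 3857.2617 rpm, dir flips to −; running = −3857.2617
Stage 4 [24T→12T]: ω = 3857.2617×24/12 = 7714.5234 rpm, dir flips to +; running = +7714.5234
Stage 5 [12T→27T]: ω = 7714.5234×12/27 = 3428.6771 rpm, dir flips to −; running = −3428.6771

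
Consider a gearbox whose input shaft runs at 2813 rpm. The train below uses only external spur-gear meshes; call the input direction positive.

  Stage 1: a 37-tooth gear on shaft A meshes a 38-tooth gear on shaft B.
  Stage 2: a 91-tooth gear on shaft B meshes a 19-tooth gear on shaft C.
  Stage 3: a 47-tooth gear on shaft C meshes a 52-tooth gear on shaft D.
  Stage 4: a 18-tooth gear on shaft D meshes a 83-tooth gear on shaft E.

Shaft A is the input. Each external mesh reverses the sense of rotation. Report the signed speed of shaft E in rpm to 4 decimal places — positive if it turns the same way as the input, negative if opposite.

Stage 1 [37T→38T]: ω = 2813.0000×37/38 = 2738.9737 rpm, dir flips to −; running = −2738.9737
Stage 2 [91T→19T]: ω = 2738.9737×91/19 = 13118.2424 rpm, dir flips to +; running = +13118.2424
Stage 3 [47T→52T]: ω = 13118.2424×47/52 = 11856.8729 rpm, dir flips to −; running = −11856.8729
Stage 4 [18T→83T]: ω = 11856.8729×18/83 = 2571.3700 rpm, dir flips to +; running = +2571.3700

+2571.3700 rpm (same as input, |ω| = 2571.3700 rpm)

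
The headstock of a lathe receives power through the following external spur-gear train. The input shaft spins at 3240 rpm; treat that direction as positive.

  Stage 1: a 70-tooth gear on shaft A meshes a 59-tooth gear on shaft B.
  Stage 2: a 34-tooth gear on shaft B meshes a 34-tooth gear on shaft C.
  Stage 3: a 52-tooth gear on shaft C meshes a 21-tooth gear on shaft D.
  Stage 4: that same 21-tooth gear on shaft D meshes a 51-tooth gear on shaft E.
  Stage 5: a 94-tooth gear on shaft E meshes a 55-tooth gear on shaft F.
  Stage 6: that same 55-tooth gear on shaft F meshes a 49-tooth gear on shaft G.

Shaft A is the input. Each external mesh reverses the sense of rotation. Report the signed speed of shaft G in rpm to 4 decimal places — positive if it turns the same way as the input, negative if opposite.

+7518.9289 rpm (same as input, |ω| = 7518.9289 rpm)

Stage 1 [70T→59T]: ω = 3240.0000×70/59 = 3844.0678 rpm, dir flips to −; running = −3844.0678
Stage 2 [34T→34T]: ω = 3844.0678×34/34 = 3844.0678 rpm, dir flips to +; running = +3844.0678
Stage 3 [52T→21T]: ω = 3844.0678×52/21 = 9518.6441 rpm, dir flips to −; running = −9518.6441
Stage 4 [21T→51T]: ω = 9518.6441×21/51 = 3919.4417 rpm, dir flips to +; running = +3919.4417
Stage 5 [94T→55T]: ω = 3919.4417×94/55 = 6698.6821 rpm, dir flips to −; running = −6698.6821
Stage 6 [55T→49T]: ω = 6698.6821×55/49 = 7518.9289 rpm, dir flips to +; running = +7518.9289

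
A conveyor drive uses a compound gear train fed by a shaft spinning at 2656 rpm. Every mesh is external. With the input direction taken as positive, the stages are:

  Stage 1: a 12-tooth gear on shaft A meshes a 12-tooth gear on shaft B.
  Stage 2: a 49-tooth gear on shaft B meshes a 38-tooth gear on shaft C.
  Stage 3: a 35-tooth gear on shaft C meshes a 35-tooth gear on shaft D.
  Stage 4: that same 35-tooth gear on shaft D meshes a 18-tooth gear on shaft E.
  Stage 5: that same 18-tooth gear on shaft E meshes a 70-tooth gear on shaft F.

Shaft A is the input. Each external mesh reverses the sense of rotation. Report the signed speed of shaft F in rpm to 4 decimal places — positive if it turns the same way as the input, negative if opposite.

Stage 1 [12T→12T]: ω = 2656.0000×12/12 = 2656.0000 rpm, dir flips to −; running = −2656.0000
Stage 2 [49T→38T]: ω = 2656.0000×49/38 = 3424.8421 rpm, dir flips to +; running = +3424.8421
Stage 3 [35T→35T]: ω = 3424.8421×35/35 = 3424.8421 rpm, dir flips to −; running = −3424.8421
Stage 4 [35T→18T]: ω = 3424.8421×35/18 = 6659.4152 rpm, dir flips to +; running = +6659.4152
Stage 5 [18T→70T]: ω = 6659.4152×18/70 = 1712.4211 rpm, dir flips to −; running = −1712.4211

-1712.4211 rpm (opposite to input, |ω| = 1712.4211 rpm)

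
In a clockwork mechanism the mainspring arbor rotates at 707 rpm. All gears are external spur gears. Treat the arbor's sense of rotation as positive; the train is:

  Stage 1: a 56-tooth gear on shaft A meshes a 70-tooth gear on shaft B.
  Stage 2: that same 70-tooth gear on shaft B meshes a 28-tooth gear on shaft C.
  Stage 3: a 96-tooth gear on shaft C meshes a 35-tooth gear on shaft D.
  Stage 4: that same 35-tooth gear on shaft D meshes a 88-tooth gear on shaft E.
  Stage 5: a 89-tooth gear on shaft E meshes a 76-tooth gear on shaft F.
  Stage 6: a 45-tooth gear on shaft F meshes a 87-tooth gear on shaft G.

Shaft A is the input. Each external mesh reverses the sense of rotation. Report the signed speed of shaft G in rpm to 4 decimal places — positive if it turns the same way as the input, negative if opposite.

Stage 1 [56T→70T]: ω = 707.0000×56/70 = 565.6000 rpm, dir flips to −; running = −565.6000
Stage 2 [70T→28T]: ω = 565.6000×70/28 = 1414.0000 rpm, dir flips to +; running = +1414.0000
Stage 3 [96T→35T]: ω = 1414.0000×96/35 = 3878.4000 rpm, dir flips to −; running = −3878.4000
Stage 4 [35T→88T]: ω = 3878.4000×35/88 = 1542.5455 rpm, dir flips to +; running = +1542.5455
Stage 5 [89T→76T]: ω = 1542.5455×89/76 = 1806.4019 rpm, dir flips to −; running = −1806.4019
Stage 6 [45T→87T]: ω = 1806.4019×45/87 = 934.3458 rpm, dir flips to +; running = +934.3458

+934.3458 rpm (same as input, |ω| = 934.3458 rpm)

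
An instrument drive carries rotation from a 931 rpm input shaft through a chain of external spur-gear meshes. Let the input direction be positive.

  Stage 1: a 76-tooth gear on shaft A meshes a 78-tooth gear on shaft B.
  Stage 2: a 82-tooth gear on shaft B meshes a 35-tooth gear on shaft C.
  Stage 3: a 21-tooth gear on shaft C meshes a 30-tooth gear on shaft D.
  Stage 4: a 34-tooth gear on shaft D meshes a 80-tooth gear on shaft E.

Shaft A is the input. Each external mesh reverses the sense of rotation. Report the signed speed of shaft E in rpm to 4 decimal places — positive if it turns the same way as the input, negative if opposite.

Stage 1 [76T→78T]: ω = 931.0000×76/78 = 907.1282 rpm, dir flips to −; running = −907.1282
Stage 2 [82T→35T]: ω = 907.1282×82/35 = 2125.2718 rpm, dir flips to +; running = +2125.2718
Stage 3 [21T→30T]: ω = 2125.2718×21/30 = 1487.6903 rpm, dir flips to −; running = −1487.6903
Stage 4 [34T→80T]: ω = 1487.6903×34/80 = 632.2684 rpm, dir flips to +; running = +632.2684

+632.2684 rpm (same as input, |ω| = 632.2684 rpm)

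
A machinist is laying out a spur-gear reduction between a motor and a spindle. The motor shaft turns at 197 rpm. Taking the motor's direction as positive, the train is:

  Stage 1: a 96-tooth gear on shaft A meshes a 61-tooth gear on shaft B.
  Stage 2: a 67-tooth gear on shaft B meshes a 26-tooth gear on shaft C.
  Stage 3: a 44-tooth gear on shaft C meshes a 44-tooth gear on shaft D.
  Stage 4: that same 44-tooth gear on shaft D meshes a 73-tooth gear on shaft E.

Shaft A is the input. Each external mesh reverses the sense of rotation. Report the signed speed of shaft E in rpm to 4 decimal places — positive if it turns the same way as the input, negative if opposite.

+481.5472 rpm (same as input, |ω| = 481.5472 rpm)

Stage 1 [96T→61T]: ω = 197.0000×96/61 = 310.0328 rpm, dir flips to −; running = −310.0328
Stage 2 [67T→26T]: ω = 310.0328×67/26 = 798.9306 rpm, dir flips to +; running = +798.9306
Stage 3 [44T→44T]: ω = 798.9306×44/44 = 798.9306 rpm, dir flips to −; running = −798.9306
Stage 4 [44T→73T]: ω = 798.9306×44/73 = 481.5472 rpm, dir flips to +; running = +481.5472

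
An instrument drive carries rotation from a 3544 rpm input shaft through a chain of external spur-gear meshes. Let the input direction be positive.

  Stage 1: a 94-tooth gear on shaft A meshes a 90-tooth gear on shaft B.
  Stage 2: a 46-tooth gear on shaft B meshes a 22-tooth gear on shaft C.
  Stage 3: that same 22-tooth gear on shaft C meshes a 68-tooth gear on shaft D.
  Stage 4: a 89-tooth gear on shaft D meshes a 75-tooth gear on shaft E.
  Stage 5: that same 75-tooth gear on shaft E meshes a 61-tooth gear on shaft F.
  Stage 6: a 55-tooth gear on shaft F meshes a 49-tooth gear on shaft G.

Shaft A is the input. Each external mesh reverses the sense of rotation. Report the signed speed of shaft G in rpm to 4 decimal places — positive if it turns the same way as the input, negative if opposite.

Stage 1 [94T→90T]: ω = 3544.0000×94/90 = 3701.5111 rpm, dir flips to −; running = −3701.5111
Stage 2 [46T→22T]: ω = 3701.5111×46/22 = 7739.5232 rpm, dir flips to +; running = +7739.5232
Stage 3 [22T→68T]: ω = 7739.5232×22/68 = 2503.9634 rpm, dir flips to −; running = −2503.9634
Stage 4 [89T→75T]: ω = 2503.9634×89/75 = 2971.3699 rpm, dir flips to +; running = +2971.3699
Stage 5 [75T→61T]: ω = 2971.3699×75/61 = 3653.3236 rpm, dir flips to −; running = −3653.3236
Stage 6 [55T→49T]: ω = 3653.3236×55/49 = 4100.6694 rpm, dir flips to +; running = +4100.6694

+4100.6694 rpm (same as input, |ω| = 4100.6694 rpm)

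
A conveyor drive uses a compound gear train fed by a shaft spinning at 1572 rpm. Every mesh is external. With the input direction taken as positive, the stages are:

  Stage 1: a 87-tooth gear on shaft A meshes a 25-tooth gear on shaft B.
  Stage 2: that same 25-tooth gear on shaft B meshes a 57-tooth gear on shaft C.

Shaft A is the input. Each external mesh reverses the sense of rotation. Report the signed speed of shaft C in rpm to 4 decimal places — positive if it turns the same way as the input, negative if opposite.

Stage 1 [87T→25T]: ω = 1572.0000×87/25 = 5470.5600 rpm, dir flips to −; running = −5470.5600
Stage 2 [25T→57T]: ω = 5470.5600×25/57 = 2399.3684 rpm, dir flips to +; running = +2399.3684

+2399.3684 rpm (same as input, |ω| = 2399.3684 rpm)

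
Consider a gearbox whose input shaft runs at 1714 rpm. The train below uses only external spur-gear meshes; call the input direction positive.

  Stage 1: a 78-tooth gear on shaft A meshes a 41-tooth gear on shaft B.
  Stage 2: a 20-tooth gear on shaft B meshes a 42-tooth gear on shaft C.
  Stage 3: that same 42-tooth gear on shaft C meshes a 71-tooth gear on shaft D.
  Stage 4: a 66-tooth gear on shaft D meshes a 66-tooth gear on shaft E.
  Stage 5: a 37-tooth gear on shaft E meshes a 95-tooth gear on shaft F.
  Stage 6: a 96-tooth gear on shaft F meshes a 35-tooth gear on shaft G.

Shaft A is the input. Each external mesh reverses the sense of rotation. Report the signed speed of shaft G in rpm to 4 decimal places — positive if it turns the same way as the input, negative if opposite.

+981.2384 rpm (same as input, |ω| = 981.2384 rpm)

Stage 1 [78T→41T]: ω = 1714.0000×78/41 = 3260.7805 rpm, dir flips to −; running = −3260.7805
Stage 2 [20T→42T]: ω = 3260.7805×20/42 = 1552.7526 rpm, dir flips to +; running = +1552.7526
Stage 3 [42T→71T]: ω = 1552.7526×42/71 = 918.5297 rpm, dir flips to −; running = −918.5297
Stage 4 [66T→66T]: ω = 918.5297×66/66 = 918.5297 rpm, dir flips to +; running = +918.5297
Stage 5 [37T→95T]: ω = 918.5297×37/95 = 357.7432 rpm, dir flips to −; running = −357.7432
Stage 6 [96T→35T]: ω = 357.7432×96/35 = 981.2384 rpm, dir flips to +; running = +981.2384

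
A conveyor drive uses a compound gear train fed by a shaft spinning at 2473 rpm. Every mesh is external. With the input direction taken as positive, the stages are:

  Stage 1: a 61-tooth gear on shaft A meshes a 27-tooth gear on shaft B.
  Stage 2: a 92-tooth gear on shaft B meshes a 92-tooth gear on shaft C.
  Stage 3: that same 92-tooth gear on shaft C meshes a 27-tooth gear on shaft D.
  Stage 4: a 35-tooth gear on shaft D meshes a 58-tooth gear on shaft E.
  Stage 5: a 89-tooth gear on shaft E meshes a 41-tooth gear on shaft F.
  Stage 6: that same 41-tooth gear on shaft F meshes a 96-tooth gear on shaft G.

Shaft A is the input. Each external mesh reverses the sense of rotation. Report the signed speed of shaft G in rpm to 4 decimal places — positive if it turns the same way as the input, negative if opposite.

+10650.5755 rpm (same as input, |ω| = 10650.5755 rpm)

Stage 1 [61T→27T]: ω = 2473.0000×61/27 = 5587.1481 rpm, dir flips to −; running = −5587.1481
Stage 2 [92T→92T]: ω = 5587.1481×92/92 = 5587.1481 rpm, dir flips to +; running = +5587.1481
Stage 3 [92T→27T]: ω = 5587.1481×92/27 = 19037.6900 rpm, dir flips to −; running = −19037.6900
Stage 4 [35T→58T]: ω = 19037.6900×35/58 = 11488.2612 rpm, dir flips to +; running = +11488.2612
Stage 5 [89T→41T]: ω = 11488.2612×89/41 = 24937.9328 rpm, dir flips to −; running = −24937.9328
Stage 6 [41T→96T]: ω = 24937.9328×41/96 = 10650.5755 rpm, dir flips to +; running = +10650.5755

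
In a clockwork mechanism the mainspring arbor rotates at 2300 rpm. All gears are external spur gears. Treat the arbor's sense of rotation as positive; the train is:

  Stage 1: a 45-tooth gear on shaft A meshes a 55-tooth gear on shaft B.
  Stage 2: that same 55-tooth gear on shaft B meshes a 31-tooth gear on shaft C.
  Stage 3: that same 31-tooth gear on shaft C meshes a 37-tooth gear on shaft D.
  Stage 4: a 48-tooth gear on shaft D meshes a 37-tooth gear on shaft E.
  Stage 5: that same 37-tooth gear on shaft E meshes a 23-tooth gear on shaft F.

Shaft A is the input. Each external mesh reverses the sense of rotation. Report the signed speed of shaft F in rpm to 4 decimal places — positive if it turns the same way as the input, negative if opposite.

Stage 1 [45T→55T]: ω = 2300.0000×45/55 = 1881.8182 rpm, dir flips to −; running = −1881.8182
Stage 2 [55T→31T]: ω = 1881.8182×55/31 = 3338.7097 rpm, dir flips to +; running = +3338.7097
Stage 3 [31T→37T]: ω = 3338.7097×31/37 = 2797.2973 rpm, dir flips to −; running = −2797.2973
Stage 4 [48T→37T]: ω = 2797.2973×48/37 = 3628.9262 rpm, dir flips to +; running = +3628.9262
Stage 5 [37T→23T]: ω = 3628.9262×37/23 = 5837.8378 rpm, dir flips to −; running = −5837.8378

-5837.8378 rpm (opposite to input, |ω| = 5837.8378 rpm)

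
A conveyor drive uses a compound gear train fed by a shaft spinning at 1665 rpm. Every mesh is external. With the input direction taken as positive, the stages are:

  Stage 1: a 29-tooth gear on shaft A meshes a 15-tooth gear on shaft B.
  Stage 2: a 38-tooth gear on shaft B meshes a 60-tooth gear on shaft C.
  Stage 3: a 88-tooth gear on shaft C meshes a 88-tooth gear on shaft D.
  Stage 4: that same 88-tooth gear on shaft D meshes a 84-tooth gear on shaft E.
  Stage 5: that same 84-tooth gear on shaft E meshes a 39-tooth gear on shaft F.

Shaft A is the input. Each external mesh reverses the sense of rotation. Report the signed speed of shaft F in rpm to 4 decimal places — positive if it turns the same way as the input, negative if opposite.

-4600.1436 rpm (opposite to input, |ω| = 4600.1436 rpm)

Stage 1 [29T→15T]: ω = 1665.0000×29/15 = 3219.0000 rpm, dir flips to −; running = −3219.0000
Stage 2 [38T→60T]: ω = 3219.0000×38/60 = 2038.7000 rpm, dir flips to +; running = +2038.7000
Stage 3 [88T→88T]: ω = 2038.7000×88/88 = 2038.7000 rpm, dir flips to −; running = −2038.7000
Stage 4 [88T→84T]: ω = 2038.7000×88/84 = 2135.7810 rpm, dir flips to +; running = +2135.7810
Stage 5 [84T→39T]: ω = 2135.7810×84/39 = 4600.1436 rpm, dir flips to −; running = −4600.1436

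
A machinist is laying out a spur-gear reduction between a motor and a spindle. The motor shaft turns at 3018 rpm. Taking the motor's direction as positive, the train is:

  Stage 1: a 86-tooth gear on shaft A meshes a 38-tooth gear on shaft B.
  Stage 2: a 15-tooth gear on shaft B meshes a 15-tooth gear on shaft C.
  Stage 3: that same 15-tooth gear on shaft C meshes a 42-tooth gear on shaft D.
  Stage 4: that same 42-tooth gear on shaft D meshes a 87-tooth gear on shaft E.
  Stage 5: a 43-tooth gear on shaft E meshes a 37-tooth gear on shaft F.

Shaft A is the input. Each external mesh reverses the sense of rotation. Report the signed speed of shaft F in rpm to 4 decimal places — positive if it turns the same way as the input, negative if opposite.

Stage 1 [86T→38T]: ω = 3018.0000×86/38 = 6830.2105 rpm, dir flips to −; running = −6830.2105
Stage 2 [15T→15T]: ω = 6830.2105×15/15 = 6830.2105 rpm, dir flips to +; running = +6830.2105
Stage 3 [15T→42T]: ω = 6830.2105×15/42 = 2439.3609 rpm, dir flips to −; running = −2439.3609
Stage 4 [42T→87T]: ω = 2439.3609×42/87 = 1177.6225 rpm, dir flips to +; running = +1177.6225
Stage 5 [43T→37T]: ω = 1177.6225×43/37 = 1368.5883 rpm, dir flips to −; running = −1368.5883

-1368.5883 rpm (opposite to input, |ω| = 1368.5883 rpm)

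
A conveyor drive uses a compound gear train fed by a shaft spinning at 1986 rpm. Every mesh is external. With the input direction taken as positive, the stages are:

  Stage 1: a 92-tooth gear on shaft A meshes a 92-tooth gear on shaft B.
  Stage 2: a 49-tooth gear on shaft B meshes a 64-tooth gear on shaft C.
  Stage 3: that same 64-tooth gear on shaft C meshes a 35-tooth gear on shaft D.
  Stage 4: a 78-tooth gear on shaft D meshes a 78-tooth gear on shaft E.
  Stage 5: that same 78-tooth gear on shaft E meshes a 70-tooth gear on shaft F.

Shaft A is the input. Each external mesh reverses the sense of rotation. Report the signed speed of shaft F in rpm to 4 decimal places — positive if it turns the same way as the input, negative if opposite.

-3098.1600 rpm (opposite to input, |ω| = 3098.1600 rpm)

Stage 1 [92T→92T]: ω = 1986.0000×92/92 = 1986.0000 rpm, dir flips to −; running = −1986.0000
Stage 2 [49T→64T]: ω = 1986.0000×49/64 = 1520.5312 rpm, dir flips to +; running = +1520.5312
Stage 3 [64T→35T]: ω = 1520.5312×64/35 = 2780.4000 rpm, dir flips to −; running = −2780.4000
Stage 4 [78T→78T]: ω = 2780.4000×78/78 = 2780.4000 rpm, dir flips to +; running = +2780.4000
Stage 5 [78T→70T]: ω = 2780.4000×78/70 = 3098.1600 rpm, dir flips to −; running = −3098.1600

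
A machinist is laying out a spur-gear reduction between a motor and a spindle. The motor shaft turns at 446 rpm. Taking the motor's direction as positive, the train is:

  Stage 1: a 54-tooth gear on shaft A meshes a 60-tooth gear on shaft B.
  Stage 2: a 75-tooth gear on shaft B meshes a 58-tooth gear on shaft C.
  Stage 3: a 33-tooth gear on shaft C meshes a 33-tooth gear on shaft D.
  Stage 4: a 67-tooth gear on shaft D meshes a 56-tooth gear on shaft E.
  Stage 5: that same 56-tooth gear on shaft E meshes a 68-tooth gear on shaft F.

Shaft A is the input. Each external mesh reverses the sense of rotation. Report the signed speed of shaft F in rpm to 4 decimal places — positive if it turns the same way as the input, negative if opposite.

Stage 1 [54T→60T]: ω = 446.0000×54/60 = 401.4000 rpm, dir flips to −; running = −401.4000
Stage 2 [75T→58T]: ω = 401.4000×75/58 = 519.0517 rpm, dir flips to +; running = +519.0517
Stage 3 [33T→33T]: ω = 519.0517×33/33 = 519.0517 rpm, dir flips to −; running = −519.0517
Stage 4 [67T→56T]: ω = 519.0517×67/56 = 621.0083 rpm, dir flips to +; running = +621.0083
Stage 5 [56T→68T]: ω = 621.0083×56/68 = 511.4186 rpm, dir flips to −; running = −511.4186

-511.4186 rpm (opposite to input, |ω| = 511.4186 rpm)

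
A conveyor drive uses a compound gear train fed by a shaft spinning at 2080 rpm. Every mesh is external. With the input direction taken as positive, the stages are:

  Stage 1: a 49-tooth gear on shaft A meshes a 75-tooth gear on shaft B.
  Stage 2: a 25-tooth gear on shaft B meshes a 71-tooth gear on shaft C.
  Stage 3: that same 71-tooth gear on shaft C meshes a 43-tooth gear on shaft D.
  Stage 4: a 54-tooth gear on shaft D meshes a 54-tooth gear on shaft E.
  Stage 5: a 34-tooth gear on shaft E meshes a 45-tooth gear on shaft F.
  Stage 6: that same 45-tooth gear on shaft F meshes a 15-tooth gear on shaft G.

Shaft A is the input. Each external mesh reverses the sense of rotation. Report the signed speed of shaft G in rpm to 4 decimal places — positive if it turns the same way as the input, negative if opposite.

Stage 1 [49T→75T]: ω = 2080.0000×49/75 = 1358.9333 rpm, dir flips to −; running = −1358.9333
Stage 2 [25T→71T]: ω = 1358.9333×25/71 = 478.4977 rpm, dir flips to +; running = +478.4977
Stage 3 [71T→43T]: ω = 478.4977×71/43 = 790.0775 rpm, dir flips to −; running = −790.0775
Stage 4 [54T→54T]: ω = 790.0775×54/54 = 790.0775 rpm, dir flips to +; running = +790.0775
Stage 5 [34T→45T]: ω = 790.0775×34/45 = 596.9475 rpm, dir flips to −; running = −596.9475
Stage 6 [45T→15T]: ω = 596.9475×45/15 = 1790.8424 rpm, dir flips to +; running = +1790.8424

+1790.8424 rpm (same as input, |ω| = 1790.8424 rpm)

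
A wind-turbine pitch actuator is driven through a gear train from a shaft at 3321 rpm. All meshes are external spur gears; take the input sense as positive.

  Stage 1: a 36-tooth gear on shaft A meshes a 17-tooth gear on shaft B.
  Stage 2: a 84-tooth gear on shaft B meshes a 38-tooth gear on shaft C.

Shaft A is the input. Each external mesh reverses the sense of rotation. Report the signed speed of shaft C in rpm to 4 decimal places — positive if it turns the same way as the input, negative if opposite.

+15545.9814 rpm (same as input, |ω| = 15545.9814 rpm)

Stage 1 [36T→17T]: ω = 3321.0000×36/17 = 7032.7059 rpm, dir flips to −; running = −7032.7059
Stage 2 [84T→38T]: ω = 7032.7059×84/38 = 15545.9814 rpm, dir flips to +; running = +15545.9814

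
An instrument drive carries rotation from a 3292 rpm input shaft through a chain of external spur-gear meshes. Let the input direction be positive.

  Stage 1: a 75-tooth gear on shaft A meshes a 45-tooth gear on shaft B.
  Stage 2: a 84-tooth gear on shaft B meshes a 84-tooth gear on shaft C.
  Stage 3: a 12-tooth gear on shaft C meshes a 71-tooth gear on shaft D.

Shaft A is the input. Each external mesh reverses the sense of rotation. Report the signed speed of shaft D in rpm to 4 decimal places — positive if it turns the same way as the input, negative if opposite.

-927.3239 rpm (opposite to input, |ω| = 927.3239 rpm)

Stage 1 [75T→45T]: ω = 3292.0000×75/45 = 5486.6667 rpm, dir flips to −; running = −5486.6667
Stage 2 [84T→84T]: ω = 5486.6667×84/84 = 5486.6667 rpm, dir flips to +; running = +5486.6667
Stage 3 [12T→71T]: ω = 5486.6667×12/71 = 927.3239 rpm, dir flips to −; running = −927.3239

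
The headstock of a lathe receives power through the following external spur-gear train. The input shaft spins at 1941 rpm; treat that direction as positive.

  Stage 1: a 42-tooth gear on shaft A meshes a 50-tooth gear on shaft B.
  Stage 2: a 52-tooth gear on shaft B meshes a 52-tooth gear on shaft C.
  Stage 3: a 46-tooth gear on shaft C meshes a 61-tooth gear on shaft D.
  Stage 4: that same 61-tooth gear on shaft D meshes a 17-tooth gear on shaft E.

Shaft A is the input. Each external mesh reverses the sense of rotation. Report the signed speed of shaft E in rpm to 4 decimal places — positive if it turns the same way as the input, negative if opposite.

Stage 1 [42T→50T]: ω = 1941.0000×42/50 = 1630.4400 rpm, dir flips to −; running = −1630.4400
Stage 2 [52T→52T]: ω = 1630.4400×52/52 = 1630.4400 rpm, dir flips to +; running = +1630.4400
Stage 3 [46T→61T]: ω = 1630.4400×46/61 = 1229.5121 rpm, dir flips to −; running = −1229.5121
Stage 4 [61T→17T]: ω = 1229.5121×61/17 = 4411.7788 rpm, dir flips to +; running = +4411.7788

+4411.7788 rpm (same as input, |ω| = 4411.7788 rpm)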